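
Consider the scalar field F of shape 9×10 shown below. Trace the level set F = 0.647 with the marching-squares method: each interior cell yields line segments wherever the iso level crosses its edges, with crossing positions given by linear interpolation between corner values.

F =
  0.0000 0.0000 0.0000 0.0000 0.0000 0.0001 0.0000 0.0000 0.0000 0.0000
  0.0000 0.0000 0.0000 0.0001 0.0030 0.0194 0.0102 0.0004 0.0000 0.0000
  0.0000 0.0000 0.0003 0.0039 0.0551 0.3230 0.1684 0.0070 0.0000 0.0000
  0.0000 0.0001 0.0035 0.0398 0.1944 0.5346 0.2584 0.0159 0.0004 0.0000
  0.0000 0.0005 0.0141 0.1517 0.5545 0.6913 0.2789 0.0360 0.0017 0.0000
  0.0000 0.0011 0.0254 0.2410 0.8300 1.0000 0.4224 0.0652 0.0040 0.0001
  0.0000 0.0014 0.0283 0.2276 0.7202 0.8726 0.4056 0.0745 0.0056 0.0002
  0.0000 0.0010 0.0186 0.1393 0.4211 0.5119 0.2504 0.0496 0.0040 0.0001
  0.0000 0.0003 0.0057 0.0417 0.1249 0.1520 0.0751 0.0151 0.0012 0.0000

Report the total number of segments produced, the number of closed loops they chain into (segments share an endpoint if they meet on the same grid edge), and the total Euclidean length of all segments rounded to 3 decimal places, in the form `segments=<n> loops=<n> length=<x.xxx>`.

segments=10 loops=1 length=7.508

cell (3,4): code 0100 → (3.717,5.000)–(4.000,4.676)
cell (3,5): code 1000 → (4.000,5.107)–(3.717,5.000)
cell (4,3): code 0100 → (4.336,4.000)–(5.000,3.689)
cell (4,4): code 1110 → (4.000,4.676)–(4.336,4.000)
cell (4,5): code 1001 → (5.000,5.611)–(4.000,5.107)
cell (5,3): code 0110 → (5.000,3.689)–(6.000,3.851)
cell (5,5): code 1001 → (6.000,5.483)–(5.000,5.611)
cell (6,3): code 0010 → (6.000,3.851)–(6.245,4.000)
cell (6,4): code 0011 → (6.245,4.000)–(6.625,5.000)
cell (6,5): code 0001 → (6.625,5.000)–(6.000,5.483)
total: 10 segments, chained into 1 closed loop(s), length Σ = 7.508109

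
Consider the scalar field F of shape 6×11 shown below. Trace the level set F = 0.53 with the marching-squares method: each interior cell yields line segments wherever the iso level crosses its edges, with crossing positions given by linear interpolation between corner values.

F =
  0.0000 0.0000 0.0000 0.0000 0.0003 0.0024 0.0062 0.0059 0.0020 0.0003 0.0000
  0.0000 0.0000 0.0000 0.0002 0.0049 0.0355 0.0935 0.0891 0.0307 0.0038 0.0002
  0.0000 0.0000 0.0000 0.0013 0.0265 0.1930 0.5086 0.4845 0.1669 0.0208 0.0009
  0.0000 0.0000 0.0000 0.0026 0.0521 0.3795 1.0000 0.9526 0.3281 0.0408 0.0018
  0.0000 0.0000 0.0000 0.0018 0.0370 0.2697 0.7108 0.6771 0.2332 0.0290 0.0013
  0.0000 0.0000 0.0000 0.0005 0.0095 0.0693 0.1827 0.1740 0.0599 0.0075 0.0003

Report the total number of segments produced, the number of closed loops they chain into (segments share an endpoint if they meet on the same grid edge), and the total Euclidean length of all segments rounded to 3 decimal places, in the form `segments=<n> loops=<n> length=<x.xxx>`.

segments=8 loops=1 length=7.444

cell (2,5): code 0100 → (2.044,6.000)–(3.000,5.243)
cell (2,6): code 1100 → (2.097,7.000)–(2.044,6.000)
cell (2,7): code 1000 → (3.000,7.677)–(2.097,7.000)
cell (3,5): code 0110 → (3.000,5.243)–(4.000,5.590)
cell (3,7): code 1001 → (4.000,7.331)–(3.000,7.677)
cell (4,5): code 0010 → (4.000,5.590)–(4.342,6.000)
cell (4,6): code 0011 → (4.342,6.000)–(4.292,7.000)
cell (4,7): code 0001 → (4.292,7.000)–(4.000,7.331)
total: 8 segments, chained into 1 closed loop(s), length Σ = 7.443613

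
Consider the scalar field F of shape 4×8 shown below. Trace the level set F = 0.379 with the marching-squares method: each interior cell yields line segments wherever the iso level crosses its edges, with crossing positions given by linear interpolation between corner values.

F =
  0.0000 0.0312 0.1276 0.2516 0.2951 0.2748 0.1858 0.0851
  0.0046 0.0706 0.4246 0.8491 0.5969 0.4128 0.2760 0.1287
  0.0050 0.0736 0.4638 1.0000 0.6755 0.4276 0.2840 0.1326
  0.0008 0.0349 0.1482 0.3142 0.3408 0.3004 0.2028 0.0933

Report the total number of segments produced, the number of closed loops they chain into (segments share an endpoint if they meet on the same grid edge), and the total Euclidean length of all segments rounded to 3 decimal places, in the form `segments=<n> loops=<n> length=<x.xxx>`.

segments=12 loops=1 length=10.012

cell (0,1): code 0100 → (0.846,2.000)–(1.000,1.871)
cell (0,2): code 1100 → (0.213,3.000)–(0.846,2.000)
cell (0,3): code 1100 → (0.278,4.000)–(0.213,3.000)
cell (0,4): code 1100 → (0.755,5.000)–(0.278,4.000)
cell (0,5): code 1000 → (1.000,5.247)–(0.755,5.000)
cell (1,1): code 0110 → (1.000,1.871)–(2.000,1.783)
cell (1,5): code 1001 → (2.000,5.338)–(1.000,5.247)
cell (2,1): code 0010 → (2.000,1.783)–(2.269,2.000)
cell (2,2): code 0011 → (2.269,2.000)–(2.906,3.000)
cell (2,3): code 0011 → (2.906,3.000)–(2.886,4.000)
cell (2,4): code 0011 → (2.886,4.000)–(2.382,5.000)
cell (2,5): code 0001 → (2.382,5.000)–(2.000,5.338)
total: 12 segments, chained into 1 closed loop(s), length Σ = 10.011573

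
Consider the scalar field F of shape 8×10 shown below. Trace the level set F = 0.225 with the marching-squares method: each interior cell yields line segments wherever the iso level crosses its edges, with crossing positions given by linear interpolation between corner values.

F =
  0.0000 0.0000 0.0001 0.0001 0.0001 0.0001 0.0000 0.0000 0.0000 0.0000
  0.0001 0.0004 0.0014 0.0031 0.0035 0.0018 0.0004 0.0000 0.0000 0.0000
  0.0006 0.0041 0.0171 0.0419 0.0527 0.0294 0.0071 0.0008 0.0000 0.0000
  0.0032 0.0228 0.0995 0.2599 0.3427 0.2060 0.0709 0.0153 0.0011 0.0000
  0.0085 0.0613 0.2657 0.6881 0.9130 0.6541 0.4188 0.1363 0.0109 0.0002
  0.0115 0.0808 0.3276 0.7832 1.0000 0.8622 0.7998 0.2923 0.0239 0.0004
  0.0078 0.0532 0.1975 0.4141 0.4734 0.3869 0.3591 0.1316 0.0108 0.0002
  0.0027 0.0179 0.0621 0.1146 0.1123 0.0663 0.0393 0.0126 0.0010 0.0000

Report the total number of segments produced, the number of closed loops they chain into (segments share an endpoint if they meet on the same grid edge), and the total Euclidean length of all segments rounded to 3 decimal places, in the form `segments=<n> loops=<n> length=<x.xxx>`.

segments=20 loops=1 length=15.093

cell (2,2): code 0100 → (2.840,3.000)–(3.000,2.782)
cell (2,3): code 1100 → (2.594,4.000)–(2.840,3.000)
cell (2,4): code 1000 → (3.000,4.861)–(2.594,4.000)
cell (3,1): code 0100 → (3.755,2.000)–(4.000,1.801)
cell (3,2): code 1110 → (3.000,2.782)–(3.755,2.000)
cell (3,4): code 1101 → (3.042,5.000)–(3.000,4.861)
cell (3,5): code 1100 → (3.443,6.000)–(3.042,5.000)
cell (3,6): code 1000 → (4.000,6.686)–(3.443,6.000)
cell (4,1): code 0110 → (4.000,1.801)–(5.000,1.584)
cell (4,6): code 1101 → (4.569,7.000)–(4.000,6.686)
cell (4,7): code 1000 → (5.000,7.251)–(4.569,7.000)
cell (5,1): code 0010 → (5.000,1.584)–(5.789,2.000)
cell (5,2): code 0111 → (5.789,2.000)–(6.000,2.127)
cell (5,6): code 1011 → (6.000,6.589)–(5.419,7.000)
cell (5,7): code 0001 → (5.419,7.000)–(5.000,7.251)
cell (6,2): code 0010 → (6.000,2.127)–(6.631,3.000)
cell (6,3): code 0011 → (6.631,3.000)–(6.688,4.000)
cell (6,4): code 0011 → (6.688,4.000)–(6.505,5.000)
cell (6,5): code 0011 → (6.505,5.000)–(6.419,6.000)
cell (6,6): code 0001 → (6.419,6.000)–(6.000,6.589)
total: 20 segments, chained into 1 closed loop(s), length Σ = 15.093132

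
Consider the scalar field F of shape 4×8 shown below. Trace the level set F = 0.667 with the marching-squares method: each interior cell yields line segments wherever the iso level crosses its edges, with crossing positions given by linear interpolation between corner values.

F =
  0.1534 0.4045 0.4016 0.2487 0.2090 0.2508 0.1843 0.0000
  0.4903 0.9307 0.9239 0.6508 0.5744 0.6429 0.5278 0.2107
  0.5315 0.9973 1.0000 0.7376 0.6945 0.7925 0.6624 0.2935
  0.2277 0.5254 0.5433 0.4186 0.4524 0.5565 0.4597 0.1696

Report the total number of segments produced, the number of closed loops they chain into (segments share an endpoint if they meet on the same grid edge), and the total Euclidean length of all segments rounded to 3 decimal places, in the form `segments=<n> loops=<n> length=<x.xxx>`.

segments=14 loops=1 length=13.962

cell (0,0): code 0100 → (0.499,1.000)–(1.000,0.401)
cell (0,1): code 1100 → (0.508,2.000)–(0.499,1.000)
cell (0,2): code 1000 → (1.000,2.941)–(0.508,2.000)
cell (1,0): code 0110 → (1.000,0.401)–(2.000,0.291)
cell (1,2): code 1101 → (1.187,3.000)–(1.000,2.941)
cell (1,3): code 1100 → (1.771,4.000)–(1.187,3.000)
cell (1,4): code 1100 → (1.161,5.000)–(1.771,4.000)
cell (1,5): code 1000 → (2.000,5.965)–(1.161,5.000)
cell (2,0): code 0010 → (2.000,0.291)–(2.700,1.000)
cell (2,1): code 0011 → (2.700,1.000)–(2.729,2.000)
cell (2,2): code 0011 → (2.729,2.000)–(2.221,3.000)
cell (2,3): code 0011 → (2.221,3.000)–(2.114,4.000)
cell (2,4): code 0011 → (2.114,4.000)–(2.532,5.000)
cell (2,5): code 0001 → (2.532,5.000)–(2.000,5.965)
total: 14 segments, chained into 1 closed loop(s), length Σ = 13.961796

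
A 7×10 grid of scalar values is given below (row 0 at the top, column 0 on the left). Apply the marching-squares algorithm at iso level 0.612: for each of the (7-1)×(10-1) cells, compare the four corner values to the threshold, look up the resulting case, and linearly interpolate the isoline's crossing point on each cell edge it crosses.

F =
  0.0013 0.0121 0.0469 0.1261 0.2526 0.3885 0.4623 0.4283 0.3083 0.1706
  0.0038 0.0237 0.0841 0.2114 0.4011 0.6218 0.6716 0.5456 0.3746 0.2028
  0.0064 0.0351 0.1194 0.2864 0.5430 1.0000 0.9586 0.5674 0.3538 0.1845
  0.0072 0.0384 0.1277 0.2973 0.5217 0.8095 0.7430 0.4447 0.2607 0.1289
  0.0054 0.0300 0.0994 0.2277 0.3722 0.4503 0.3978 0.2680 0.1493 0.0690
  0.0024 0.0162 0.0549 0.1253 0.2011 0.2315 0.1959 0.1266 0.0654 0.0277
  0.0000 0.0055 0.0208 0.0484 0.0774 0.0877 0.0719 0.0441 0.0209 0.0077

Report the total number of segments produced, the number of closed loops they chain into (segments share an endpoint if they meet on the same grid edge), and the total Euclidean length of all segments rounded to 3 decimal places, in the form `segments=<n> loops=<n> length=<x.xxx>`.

segments=10 loops=1 length=8.590

cell (0,4): code 0100 → (0.958,5.000)–(1.000,4.956)
cell (0,5): code 1100 → (0.715,6.000)–(0.958,5.000)
cell (0,6): code 1000 → (1.000,6.473)–(0.715,6.000)
cell (1,4): code 0110 → (1.000,4.956)–(2.000,4.151)
cell (1,6): code 1001 → (2.000,6.886)–(1.000,6.473)
cell (2,4): code 0110 → (2.000,4.151)–(3.000,4.314)
cell (2,6): code 1001 → (3.000,6.439)–(2.000,6.886)
cell (3,4): code 0010 → (3.000,4.314)–(3.550,5.000)
cell (3,5): code 0011 → (3.550,5.000)–(3.379,6.000)
cell (3,6): code 0001 → (3.379,6.000)–(3.000,6.439)
total: 10 segments, chained into 1 closed loop(s), length Σ = 8.590317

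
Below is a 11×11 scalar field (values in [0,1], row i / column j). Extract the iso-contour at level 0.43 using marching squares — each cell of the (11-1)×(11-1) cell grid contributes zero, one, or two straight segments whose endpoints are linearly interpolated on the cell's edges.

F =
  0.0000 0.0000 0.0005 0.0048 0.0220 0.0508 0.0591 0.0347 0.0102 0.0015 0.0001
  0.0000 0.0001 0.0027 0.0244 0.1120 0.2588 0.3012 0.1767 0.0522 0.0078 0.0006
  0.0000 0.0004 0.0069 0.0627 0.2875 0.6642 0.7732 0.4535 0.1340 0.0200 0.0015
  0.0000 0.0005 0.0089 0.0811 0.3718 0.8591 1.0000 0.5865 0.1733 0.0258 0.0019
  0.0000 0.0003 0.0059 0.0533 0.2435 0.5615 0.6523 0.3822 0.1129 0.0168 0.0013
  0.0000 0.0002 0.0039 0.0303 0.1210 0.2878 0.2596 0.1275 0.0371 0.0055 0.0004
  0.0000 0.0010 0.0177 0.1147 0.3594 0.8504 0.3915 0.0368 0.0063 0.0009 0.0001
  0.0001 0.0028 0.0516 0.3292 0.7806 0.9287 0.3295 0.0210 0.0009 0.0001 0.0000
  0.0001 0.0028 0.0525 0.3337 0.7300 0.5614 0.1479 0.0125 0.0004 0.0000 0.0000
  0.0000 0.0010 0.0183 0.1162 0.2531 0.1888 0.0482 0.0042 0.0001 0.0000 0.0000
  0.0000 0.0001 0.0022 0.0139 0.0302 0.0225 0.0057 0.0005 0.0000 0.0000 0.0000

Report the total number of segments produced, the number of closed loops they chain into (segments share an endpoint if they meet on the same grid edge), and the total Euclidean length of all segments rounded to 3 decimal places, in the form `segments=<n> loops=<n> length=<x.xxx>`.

segments=22 loops=2 length=19.430

cell (1,4): code 0100 → (1.422,5.000)–(2.000,4.378)
cell (1,5): code 1100 → (1.273,6.000)–(1.422,5.000)
cell (1,6): code 1100 → (1.915,7.000)–(1.273,6.000)
cell (1,7): code 1000 → (2.000,7.074)–(1.915,7.000)
cell (2,4): code 0110 → (2.000,4.378)–(3.000,4.119)
cell (2,7): code 1001 → (3.000,7.379)–(2.000,7.074)
cell (3,4): code 0110 → (3.000,4.119)–(4.000,4.586)
cell (3,6): code 1011 → (4.000,6.823)–(3.766,7.000)
cell (3,7): code 0001 → (3.766,7.000)–(3.000,7.379)
cell (4,4): code 0010 → (4.000,4.586)–(4.480,5.000)
cell (4,5): code 0011 → (4.480,5.000)–(4.566,6.000)
cell (4,6): code 0001 → (4.566,6.000)–(4.000,6.823)
cell (5,4): code 0100 → (5.253,5.000)–(6.000,4.144)
cell (5,5): code 1000 → (6.000,5.916)–(5.253,5.000)
cell (6,3): code 0100 → (6.168,4.000)–(7.000,3.223)
cell (6,4): code 1110 → (6.000,4.144)–(6.168,4.000)
cell (6,5): code 1001 → (7.000,5.832)–(6.000,5.916)
cell (7,3): code 0110 → (7.000,3.223)–(8.000,3.243)
cell (7,5): code 1001 → (8.000,5.318)–(7.000,5.832)
cell (8,3): code 0010 → (8.000,3.243)–(8.629,4.000)
cell (8,4): code 0011 → (8.629,4.000)–(8.353,5.000)
cell (8,5): code 0001 → (8.353,5.000)–(8.000,5.318)
total: 22 segments, chained into 2 closed loop(s), length Σ = 19.429866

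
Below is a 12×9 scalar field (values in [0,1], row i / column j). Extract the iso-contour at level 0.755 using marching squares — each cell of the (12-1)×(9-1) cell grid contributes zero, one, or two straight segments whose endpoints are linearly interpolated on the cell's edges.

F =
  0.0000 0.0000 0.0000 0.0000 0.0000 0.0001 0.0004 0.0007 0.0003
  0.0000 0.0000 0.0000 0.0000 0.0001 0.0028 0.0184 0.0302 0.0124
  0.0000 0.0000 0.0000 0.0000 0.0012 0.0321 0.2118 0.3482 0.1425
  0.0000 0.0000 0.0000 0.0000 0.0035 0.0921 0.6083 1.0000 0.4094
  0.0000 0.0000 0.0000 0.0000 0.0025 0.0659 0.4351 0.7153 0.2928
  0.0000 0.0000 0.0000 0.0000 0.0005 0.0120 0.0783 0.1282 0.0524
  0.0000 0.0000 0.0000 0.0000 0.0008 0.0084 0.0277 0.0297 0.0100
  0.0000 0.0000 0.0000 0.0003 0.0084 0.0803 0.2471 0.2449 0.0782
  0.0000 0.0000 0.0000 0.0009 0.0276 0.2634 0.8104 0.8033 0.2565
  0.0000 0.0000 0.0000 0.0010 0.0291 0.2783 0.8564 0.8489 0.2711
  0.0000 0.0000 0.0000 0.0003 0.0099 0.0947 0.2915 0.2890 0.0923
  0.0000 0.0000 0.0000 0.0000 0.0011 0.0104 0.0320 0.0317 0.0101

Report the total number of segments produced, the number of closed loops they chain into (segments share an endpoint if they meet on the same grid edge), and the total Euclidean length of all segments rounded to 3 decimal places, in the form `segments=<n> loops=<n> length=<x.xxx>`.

cell (2,6): code 0100 → (2.624,7.000)–(3.000,6.375)
cell (2,7): code 1000 → (3.000,7.415)–(2.624,7.000)
cell (3,6): code 0010 → (3.000,6.375)–(3.861,7.000)
cell (3,7): code 0001 → (3.861,7.000)–(3.000,7.415)
cell (7,5): code 0100 → (7.902,6.000)–(8.000,5.899)
cell (7,6): code 1100 → (7.914,7.000)–(7.902,6.000)
cell (7,7): code 1000 → (8.000,7.088)–(7.914,7.000)
cell (8,5): code 0110 → (8.000,5.899)–(9.000,5.825)
cell (8,7): code 1001 → (9.000,7.163)–(8.000,7.088)
cell (9,5): code 0010 → (9.000,5.825)–(9.180,6.000)
cell (9,6): code 0011 → (9.180,6.000)–(9.168,7.000)
cell (9,7): code 0001 → (9.168,7.000)–(9.000,7.163)
total: 12 segments, chained into 2 closed loop(s), length Σ = 8.063640

segments=12 loops=2 length=8.064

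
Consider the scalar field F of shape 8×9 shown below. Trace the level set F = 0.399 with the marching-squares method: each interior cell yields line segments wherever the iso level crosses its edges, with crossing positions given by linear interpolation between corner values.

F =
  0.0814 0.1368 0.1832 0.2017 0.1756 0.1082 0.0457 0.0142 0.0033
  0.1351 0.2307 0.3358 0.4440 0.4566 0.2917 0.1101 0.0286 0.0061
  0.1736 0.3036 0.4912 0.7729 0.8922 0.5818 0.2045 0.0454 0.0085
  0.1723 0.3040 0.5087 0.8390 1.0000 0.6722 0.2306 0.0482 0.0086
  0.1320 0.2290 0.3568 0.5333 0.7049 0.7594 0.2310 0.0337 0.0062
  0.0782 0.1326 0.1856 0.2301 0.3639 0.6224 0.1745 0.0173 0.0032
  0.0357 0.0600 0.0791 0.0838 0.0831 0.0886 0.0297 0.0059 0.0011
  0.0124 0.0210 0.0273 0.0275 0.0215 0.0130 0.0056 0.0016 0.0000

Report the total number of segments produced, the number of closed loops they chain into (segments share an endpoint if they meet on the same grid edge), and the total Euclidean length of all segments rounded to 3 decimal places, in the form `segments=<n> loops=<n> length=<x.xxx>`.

segments=18 loops=1 length=13.941

cell (0,2): code 0100 → (0.814,3.000)–(1.000,2.584)
cell (0,3): code 1100 → (0.795,4.000)–(0.814,3.000)
cell (0,4): code 1000 → (1.000,4.349)–(0.795,4.000)
cell (1,1): code 0100 → (1.407,2.000)–(2.000,1.509)
cell (1,2): code 1110 → (1.000,2.584)–(1.407,2.000)
cell (1,4): code 1101 → (1.370,5.000)–(1.000,4.349)
cell (1,5): code 1000 → (2.000,5.484)–(1.370,5.000)
cell (2,1): code 0110 → (2.000,1.509)–(3.000,1.464)
cell (2,5): code 1001 → (3.000,5.619)–(2.000,5.484)
cell (3,1): code 0010 → (3.000,1.464)–(3.722,2.000)
cell (3,2): code 0111 → (3.722,2.000)–(4.000,2.239)
cell (3,5): code 1001 → (4.000,5.682)–(3.000,5.619)
cell (4,2): code 0010 → (4.000,2.239)–(4.443,3.000)
cell (4,3): code 0011 → (4.443,3.000)–(4.897,4.000)
cell (4,4): code 0111 → (4.897,4.000)–(5.000,4.136)
cell (4,5): code 1001 → (5.000,5.499)–(4.000,5.682)
cell (5,4): code 0010 → (5.000,4.136)–(5.419,5.000)
cell (5,5): code 0001 → (5.419,5.000)–(5.000,5.499)
total: 18 segments, chained into 1 closed loop(s), length Σ = 13.941046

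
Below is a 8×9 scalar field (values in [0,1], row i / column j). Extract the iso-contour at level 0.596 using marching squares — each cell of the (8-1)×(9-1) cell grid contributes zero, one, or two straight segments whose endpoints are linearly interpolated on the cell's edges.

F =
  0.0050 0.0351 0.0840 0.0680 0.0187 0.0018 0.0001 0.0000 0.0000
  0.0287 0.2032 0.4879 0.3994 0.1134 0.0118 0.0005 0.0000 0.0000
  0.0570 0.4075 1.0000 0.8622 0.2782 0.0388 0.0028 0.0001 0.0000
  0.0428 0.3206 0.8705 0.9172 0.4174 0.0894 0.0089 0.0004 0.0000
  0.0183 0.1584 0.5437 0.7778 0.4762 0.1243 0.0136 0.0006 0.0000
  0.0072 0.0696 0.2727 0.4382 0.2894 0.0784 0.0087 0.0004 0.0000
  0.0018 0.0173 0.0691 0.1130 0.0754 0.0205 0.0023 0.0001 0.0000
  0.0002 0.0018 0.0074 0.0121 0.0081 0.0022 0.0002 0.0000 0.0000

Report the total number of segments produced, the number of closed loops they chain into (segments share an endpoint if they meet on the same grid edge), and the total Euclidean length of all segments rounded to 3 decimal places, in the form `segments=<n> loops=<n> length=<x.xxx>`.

segments=10 loops=1 length=8.835

cell (1,1): code 0100 → (1.211,2.000)–(2.000,1.318)
cell (1,2): code 1100 → (1.425,3.000)–(1.211,2.000)
cell (1,3): code 1000 → (2.000,3.456)–(1.425,3.000)
cell (2,1): code 0110 → (2.000,1.318)–(3.000,1.501)
cell (2,3): code 1001 → (3.000,3.643)–(2.000,3.456)
cell (3,1): code 0010 → (3.000,1.501)–(3.840,2.000)
cell (3,2): code 0111 → (3.840,2.000)–(4.000,2.223)
cell (3,3): code 1001 → (4.000,3.603)–(3.000,3.643)
cell (4,2): code 0010 → (4.000,2.223)–(4.535,3.000)
cell (4,3): code 0001 → (4.535,3.000)–(4.000,3.603)
total: 10 segments, chained into 1 closed loop(s), length Σ = 8.835202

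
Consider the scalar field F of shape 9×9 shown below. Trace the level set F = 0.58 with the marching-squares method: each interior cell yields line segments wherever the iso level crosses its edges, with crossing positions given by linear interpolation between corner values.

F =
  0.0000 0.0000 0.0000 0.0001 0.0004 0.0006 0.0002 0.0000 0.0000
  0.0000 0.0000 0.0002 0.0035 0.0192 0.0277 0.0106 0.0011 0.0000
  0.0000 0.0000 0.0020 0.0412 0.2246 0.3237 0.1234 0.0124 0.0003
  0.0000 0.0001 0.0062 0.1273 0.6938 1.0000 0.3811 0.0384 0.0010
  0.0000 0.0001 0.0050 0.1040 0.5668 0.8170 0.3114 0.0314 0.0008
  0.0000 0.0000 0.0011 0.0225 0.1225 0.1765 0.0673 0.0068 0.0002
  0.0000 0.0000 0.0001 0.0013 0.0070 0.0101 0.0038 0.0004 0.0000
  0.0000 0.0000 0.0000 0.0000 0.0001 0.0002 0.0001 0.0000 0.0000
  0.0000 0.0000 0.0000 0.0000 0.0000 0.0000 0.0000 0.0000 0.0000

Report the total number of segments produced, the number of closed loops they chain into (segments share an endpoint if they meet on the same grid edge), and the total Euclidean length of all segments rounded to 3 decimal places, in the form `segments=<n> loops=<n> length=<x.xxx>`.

segments=8 loops=1 length=5.975

cell (2,3): code 0100 → (2.757,4.000)–(3.000,3.799)
cell (2,4): code 1100 → (2.379,5.000)–(2.757,4.000)
cell (2,5): code 1000 → (3.000,5.679)–(2.379,5.000)
cell (3,3): code 0010 → (3.000,3.799)–(3.896,4.000)
cell (3,4): code 0111 → (3.896,4.000)–(4.000,4.053)
cell (3,5): code 1001 → (4.000,5.469)–(3.000,5.679)
cell (4,4): code 0010 → (4.000,4.053)–(4.370,5.000)
cell (4,5): code 0001 → (4.370,5.000)–(4.000,5.469)
total: 8 segments, chained into 1 closed loop(s), length Σ = 5.974847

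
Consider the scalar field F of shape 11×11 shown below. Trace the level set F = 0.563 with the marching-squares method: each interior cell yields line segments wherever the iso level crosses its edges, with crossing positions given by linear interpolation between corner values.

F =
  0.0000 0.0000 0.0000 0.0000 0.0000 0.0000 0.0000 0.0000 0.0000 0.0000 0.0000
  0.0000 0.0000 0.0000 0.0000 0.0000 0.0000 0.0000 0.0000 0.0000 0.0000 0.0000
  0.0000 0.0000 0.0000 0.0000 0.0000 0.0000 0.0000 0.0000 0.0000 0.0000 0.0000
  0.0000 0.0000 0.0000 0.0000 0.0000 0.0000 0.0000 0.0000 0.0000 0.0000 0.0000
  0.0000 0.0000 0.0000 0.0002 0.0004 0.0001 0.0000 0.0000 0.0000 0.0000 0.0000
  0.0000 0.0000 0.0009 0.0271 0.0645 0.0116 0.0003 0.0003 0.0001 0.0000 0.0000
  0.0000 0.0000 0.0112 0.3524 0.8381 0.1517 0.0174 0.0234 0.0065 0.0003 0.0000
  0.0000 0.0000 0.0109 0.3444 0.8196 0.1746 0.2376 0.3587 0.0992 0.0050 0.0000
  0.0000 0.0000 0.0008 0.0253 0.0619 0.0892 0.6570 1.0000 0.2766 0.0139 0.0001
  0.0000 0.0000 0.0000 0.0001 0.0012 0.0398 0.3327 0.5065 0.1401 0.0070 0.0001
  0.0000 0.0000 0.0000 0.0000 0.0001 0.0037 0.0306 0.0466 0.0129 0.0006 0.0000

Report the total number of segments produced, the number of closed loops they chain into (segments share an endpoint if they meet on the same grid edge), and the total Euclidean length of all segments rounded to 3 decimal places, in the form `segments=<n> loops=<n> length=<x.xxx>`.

cell (5,3): code 0100 → (5.644,4.000)–(6.000,3.434)
cell (5,4): code 1000 → (6.000,4.401)–(5.644,4.000)
cell (6,3): code 0110 → (6.000,3.434)–(7.000,3.460)
cell (6,4): code 1001 → (7.000,4.398)–(6.000,4.401)
cell (7,3): code 0010 → (7.000,3.460)–(7.339,4.000)
cell (7,4): code 0001 → (7.339,4.000)–(7.000,4.398)
cell (7,5): code 0100 → (7.776,6.000)–(8.000,5.834)
cell (7,6): code 1100 → (7.319,7.000)–(7.776,6.000)
cell (7,7): code 1000 → (8.000,7.604)–(7.319,7.000)
cell (8,5): code 0010 → (8.000,5.834)–(8.290,6.000)
cell (8,6): code 0011 → (8.290,6.000)–(8.886,7.000)
cell (8,7): code 0001 → (8.886,7.000)–(8.000,7.604)
total: 12 segments, chained into 2 closed loop(s), length Σ = 9.223375

segments=12 loops=2 length=9.223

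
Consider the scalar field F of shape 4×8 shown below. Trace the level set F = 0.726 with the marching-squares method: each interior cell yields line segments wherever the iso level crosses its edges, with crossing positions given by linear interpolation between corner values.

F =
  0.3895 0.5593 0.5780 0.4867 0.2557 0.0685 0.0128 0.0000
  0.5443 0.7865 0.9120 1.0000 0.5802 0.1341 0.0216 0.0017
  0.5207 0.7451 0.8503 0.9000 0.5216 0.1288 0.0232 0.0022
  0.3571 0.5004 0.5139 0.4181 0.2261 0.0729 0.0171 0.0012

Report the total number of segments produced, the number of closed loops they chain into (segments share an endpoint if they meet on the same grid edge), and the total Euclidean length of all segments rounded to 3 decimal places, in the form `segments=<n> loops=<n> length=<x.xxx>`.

segments=10 loops=1 length=8.024

cell (0,0): code 0100 → (0.734,1.000)–(1.000,0.750)
cell (0,1): code 1100 → (0.443,2.000)–(0.734,1.000)
cell (0,2): code 1100 → (0.466,3.000)–(0.443,2.000)
cell (0,3): code 1000 → (1.000,3.653)–(0.466,3.000)
cell (1,0): code 0110 → (1.000,0.750)–(2.000,0.915)
cell (1,3): code 1001 → (2.000,3.460)–(1.000,3.653)
cell (2,0): code 0010 → (2.000,0.915)–(2.078,1.000)
cell (2,1): code 0011 → (2.078,1.000)–(2.370,2.000)
cell (2,2): code 0011 → (2.370,2.000)–(2.361,3.000)
cell (2,3): code 0001 → (2.361,3.000)–(2.000,3.460)
total: 10 segments, chained into 1 closed loop(s), length Σ = 8.023597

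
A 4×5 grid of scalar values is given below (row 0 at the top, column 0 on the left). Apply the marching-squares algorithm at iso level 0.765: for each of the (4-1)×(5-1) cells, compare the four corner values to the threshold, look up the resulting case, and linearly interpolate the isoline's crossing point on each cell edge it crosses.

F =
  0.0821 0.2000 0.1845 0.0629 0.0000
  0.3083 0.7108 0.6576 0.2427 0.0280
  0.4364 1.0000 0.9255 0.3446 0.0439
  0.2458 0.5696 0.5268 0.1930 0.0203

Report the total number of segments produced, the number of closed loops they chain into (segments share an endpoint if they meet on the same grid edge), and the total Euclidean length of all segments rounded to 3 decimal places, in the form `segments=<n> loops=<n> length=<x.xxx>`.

segments=6 loops=1 length=4.781

cell (1,0): code 0100 → (1.187,1.000)–(2.000,0.583)
cell (1,1): code 1100 → (1.401,2.000)–(1.187,1.000)
cell (1,2): code 1000 → (2.000,2.276)–(1.401,2.000)
cell (2,0): code 0010 → (2.000,0.583)–(2.546,1.000)
cell (2,1): code 0011 → (2.546,1.000)–(2.403,2.000)
cell (2,2): code 0001 → (2.403,2.000)–(2.000,2.276)
total: 6 segments, chained into 1 closed loop(s), length Σ = 4.781097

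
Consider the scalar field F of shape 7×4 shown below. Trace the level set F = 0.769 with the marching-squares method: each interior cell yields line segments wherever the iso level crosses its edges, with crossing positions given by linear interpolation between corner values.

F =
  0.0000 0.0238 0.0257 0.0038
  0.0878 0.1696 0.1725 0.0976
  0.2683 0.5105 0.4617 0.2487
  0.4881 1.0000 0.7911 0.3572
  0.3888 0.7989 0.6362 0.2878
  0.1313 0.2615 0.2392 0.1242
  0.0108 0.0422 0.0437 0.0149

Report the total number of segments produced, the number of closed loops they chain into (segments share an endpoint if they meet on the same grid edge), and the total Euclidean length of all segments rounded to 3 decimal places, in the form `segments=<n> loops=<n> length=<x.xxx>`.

segments=8 loops=1 length=4.504

cell (2,0): code 0100 → (2.528,1.000)–(3.000,0.549)
cell (2,1): code 1100 → (2.933,2.000)–(2.528,1.000)
cell (2,2): code 1000 → (3.000,2.051)–(2.933,2.000)
cell (3,0): code 0110 → (3.000,0.549)–(4.000,0.927)
cell (3,1): code 1011 → (4.000,1.184)–(3.143,2.000)
cell (3,2): code 0001 → (3.143,2.000)–(3.000,2.051)
cell (4,0): code 0010 → (4.000,0.927)–(4.056,1.000)
cell (4,1): code 0001 → (4.056,1.000)–(4.000,1.184)
total: 8 segments, chained into 1 closed loop(s), length Σ = 4.504146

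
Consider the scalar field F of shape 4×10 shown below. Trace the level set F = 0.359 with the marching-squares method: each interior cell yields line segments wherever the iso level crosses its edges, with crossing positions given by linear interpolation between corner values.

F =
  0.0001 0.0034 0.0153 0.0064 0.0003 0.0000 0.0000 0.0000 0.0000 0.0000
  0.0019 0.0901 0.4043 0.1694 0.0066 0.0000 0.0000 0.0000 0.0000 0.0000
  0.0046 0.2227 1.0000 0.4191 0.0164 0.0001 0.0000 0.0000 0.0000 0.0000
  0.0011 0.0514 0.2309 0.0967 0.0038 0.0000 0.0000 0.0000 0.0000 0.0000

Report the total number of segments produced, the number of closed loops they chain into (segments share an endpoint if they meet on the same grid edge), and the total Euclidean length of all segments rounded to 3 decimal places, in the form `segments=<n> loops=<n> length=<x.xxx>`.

segments=8 loops=1 length=5.614

cell (0,1): code 0100 → (0.884,2.000)–(1.000,1.856)
cell (0,2): code 1000 → (1.000,2.193)–(0.884,2.000)
cell (1,1): code 0110 → (1.000,1.856)–(2.000,1.175)
cell (1,2): code 1101 → (1.759,3.000)–(1.000,2.193)
cell (1,3): code 1000 → (2.000,3.149)–(1.759,3.000)
cell (2,1): code 0010 → (2.000,1.175)–(2.833,2.000)
cell (2,2): code 0011 → (2.833,2.000)–(2.186,3.000)
cell (2,3): code 0001 → (2.186,3.000)–(2.000,3.149)
total: 8 segments, chained into 1 closed loop(s), length Σ = 5.613882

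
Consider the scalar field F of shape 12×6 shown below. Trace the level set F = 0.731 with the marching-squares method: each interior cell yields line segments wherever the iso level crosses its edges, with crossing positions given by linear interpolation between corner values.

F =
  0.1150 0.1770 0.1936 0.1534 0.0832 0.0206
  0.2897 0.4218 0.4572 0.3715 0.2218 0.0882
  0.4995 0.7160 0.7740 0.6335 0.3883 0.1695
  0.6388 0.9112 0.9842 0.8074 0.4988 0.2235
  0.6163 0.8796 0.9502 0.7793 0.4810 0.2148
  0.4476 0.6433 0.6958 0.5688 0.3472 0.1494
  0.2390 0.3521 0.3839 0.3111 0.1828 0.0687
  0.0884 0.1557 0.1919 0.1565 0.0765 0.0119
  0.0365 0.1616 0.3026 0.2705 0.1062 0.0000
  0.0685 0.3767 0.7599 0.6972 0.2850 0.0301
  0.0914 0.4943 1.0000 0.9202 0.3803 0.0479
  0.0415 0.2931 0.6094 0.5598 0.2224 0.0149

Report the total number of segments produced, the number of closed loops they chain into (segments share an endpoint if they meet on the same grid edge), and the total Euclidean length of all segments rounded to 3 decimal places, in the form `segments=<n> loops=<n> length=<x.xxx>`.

segments=20 loops=2 length=14.890

cell (1,1): code 0100 → (1.864,2.000)–(2.000,1.259)
cell (1,2): code 1000 → (2.000,2.306)–(1.864,2.000)
cell (2,0): code 0100 → (2.077,1.000)–(3.000,0.338)
cell (2,1): code 1110 → (2.000,1.259)–(2.077,1.000)
cell (2,2): code 1101 → (2.561,3.000)–(2.000,2.306)
cell (2,3): code 1000 → (3.000,3.248)–(2.561,3.000)
cell (3,0): code 0110 → (3.000,0.338)–(4.000,0.436)
cell (3,3): code 1001 → (4.000,3.162)–(3.000,3.248)
cell (4,0): code 0010 → (4.000,0.436)–(4.629,1.000)
cell (4,1): code 0011 → (4.629,1.000)–(4.862,2.000)
cell (4,2): code 0011 → (4.862,2.000)–(4.229,3.000)
cell (4,3): code 0001 → (4.229,3.000)–(4.000,3.162)
cell (8,1): code 0100 → (8.937,2.000)–(9.000,1.925)
cell (8,2): code 1000 → (9.000,2.461)–(8.937,2.000)
cell (9,1): code 0110 → (9.000,1.925)–(10.000,1.468)
cell (9,2): code 1101 → (9.152,3.000)–(9.000,2.461)
cell (9,3): code 1000 → (10.000,3.350)–(9.152,3.000)
cell (10,1): code 0010 → (10.000,1.468)–(10.689,2.000)
cell (10,2): code 0011 → (10.689,2.000)–(10.525,3.000)
cell (10,3): code 0001 → (10.525,3.000)–(10.000,3.350)
total: 20 segments, chained into 2 closed loop(s), length Σ = 14.889952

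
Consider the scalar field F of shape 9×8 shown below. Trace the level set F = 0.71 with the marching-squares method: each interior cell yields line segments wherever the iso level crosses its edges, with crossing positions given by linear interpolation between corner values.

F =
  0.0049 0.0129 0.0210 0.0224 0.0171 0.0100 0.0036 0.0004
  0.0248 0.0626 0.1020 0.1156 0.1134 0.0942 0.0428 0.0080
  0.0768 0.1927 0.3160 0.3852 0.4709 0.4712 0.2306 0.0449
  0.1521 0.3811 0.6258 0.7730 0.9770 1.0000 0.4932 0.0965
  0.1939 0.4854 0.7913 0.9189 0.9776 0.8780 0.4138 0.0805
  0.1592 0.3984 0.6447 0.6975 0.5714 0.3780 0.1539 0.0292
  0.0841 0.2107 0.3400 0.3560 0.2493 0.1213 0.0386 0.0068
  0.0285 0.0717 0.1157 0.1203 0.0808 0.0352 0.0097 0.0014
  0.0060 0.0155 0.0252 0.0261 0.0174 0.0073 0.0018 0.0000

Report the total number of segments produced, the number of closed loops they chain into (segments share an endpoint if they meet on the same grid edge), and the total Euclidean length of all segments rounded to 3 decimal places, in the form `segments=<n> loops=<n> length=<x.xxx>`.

segments=12 loops=1 length=9.933

cell (2,2): code 0100 → (2.838,3.000)–(3.000,2.572)
cell (2,3): code 1100 → (2.472,4.000)–(2.838,3.000)
cell (2,4): code 1100 → (2.452,5.000)–(2.472,4.000)
cell (2,5): code 1000 → (3.000,5.572)–(2.452,5.000)
cell (3,1): code 0100 → (3.509,2.000)–(4.000,1.734)
cell (3,2): code 1110 → (3.000,2.572)–(3.509,2.000)
cell (3,5): code 1001 → (4.000,5.362)–(3.000,5.572)
cell (4,1): code 0010 → (4.000,1.734)–(4.555,2.000)
cell (4,2): code 0011 → (4.555,2.000)–(4.944,3.000)
cell (4,3): code 0011 → (4.944,3.000)–(4.659,4.000)
cell (4,4): code 0011 → (4.659,4.000)–(4.336,5.000)
cell (4,5): code 0001 → (4.336,5.000)–(4.000,5.362)
total: 12 segments, chained into 1 closed loop(s), length Σ = 9.933430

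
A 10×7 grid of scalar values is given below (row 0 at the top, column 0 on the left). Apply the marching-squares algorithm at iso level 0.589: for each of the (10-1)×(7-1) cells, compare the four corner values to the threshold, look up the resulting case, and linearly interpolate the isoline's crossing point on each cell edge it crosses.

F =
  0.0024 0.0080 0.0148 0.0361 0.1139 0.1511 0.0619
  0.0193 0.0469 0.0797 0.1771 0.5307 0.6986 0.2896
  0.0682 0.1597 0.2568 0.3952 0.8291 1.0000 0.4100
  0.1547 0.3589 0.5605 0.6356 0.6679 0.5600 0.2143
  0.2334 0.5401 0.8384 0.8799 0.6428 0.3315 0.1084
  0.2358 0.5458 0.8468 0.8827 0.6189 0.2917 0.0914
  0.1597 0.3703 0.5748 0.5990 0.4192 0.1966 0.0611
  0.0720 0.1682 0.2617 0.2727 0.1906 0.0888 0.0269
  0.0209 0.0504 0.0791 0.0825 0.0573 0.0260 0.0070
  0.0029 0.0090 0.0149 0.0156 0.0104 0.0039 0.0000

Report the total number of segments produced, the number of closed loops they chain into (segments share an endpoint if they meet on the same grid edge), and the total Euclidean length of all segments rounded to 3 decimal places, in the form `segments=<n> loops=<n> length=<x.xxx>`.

cell (0,4): code 0100 → (0.800,5.000)–(1.000,4.347)
cell (0,5): code 1000 → (1.000,5.268)–(0.800,5.000)
cell (1,3): code 0100 → (1.195,4.000)–(2.000,3.447)
cell (1,4): code 1110 → (1.000,4.347)–(1.195,4.000)
cell (1,5): code 1001 → (2.000,5.697)–(1.000,5.268)
cell (2,2): code 0100 → (2.806,3.000)–(3.000,2.379)
cell (2,3): code 1110 → (2.000,3.447)–(2.806,3.000)
cell (2,4): code 1011 → (3.000,4.731)–(2.934,5.000)
cell (2,5): code 0001 → (2.934,5.000)–(2.000,5.697)
cell (3,1): code 0100 → (3.103,2.000)–(4.000,1.164)
cell (3,2): code 1110 → (3.000,2.379)–(3.103,2.000)
cell (3,4): code 1001 → (4.000,4.173)–(3.000,4.731)
cell (4,1): code 0110 → (4.000,1.164)–(5.000,1.144)
cell (4,4): code 1001 → (5.000,4.091)–(4.000,4.173)
cell (5,1): code 0010 → (5.000,1.144)–(5.948,2.000)
cell (5,2): code 0111 → (5.948,2.000)–(6.000,2.587)
cell (5,3): code 1011 → (6.000,3.056)–(5.150,4.000)
cell (5,4): code 0001 → (5.150,4.000)–(5.000,4.091)
cell (6,2): code 0010 → (6.000,2.587)–(6.031,3.000)
cell (6,3): code 0001 → (6.031,3.000)–(6.000,3.056)
total: 20 segments, chained into 1 closed loop(s), length Σ = 15.052976

segments=20 loops=1 length=15.053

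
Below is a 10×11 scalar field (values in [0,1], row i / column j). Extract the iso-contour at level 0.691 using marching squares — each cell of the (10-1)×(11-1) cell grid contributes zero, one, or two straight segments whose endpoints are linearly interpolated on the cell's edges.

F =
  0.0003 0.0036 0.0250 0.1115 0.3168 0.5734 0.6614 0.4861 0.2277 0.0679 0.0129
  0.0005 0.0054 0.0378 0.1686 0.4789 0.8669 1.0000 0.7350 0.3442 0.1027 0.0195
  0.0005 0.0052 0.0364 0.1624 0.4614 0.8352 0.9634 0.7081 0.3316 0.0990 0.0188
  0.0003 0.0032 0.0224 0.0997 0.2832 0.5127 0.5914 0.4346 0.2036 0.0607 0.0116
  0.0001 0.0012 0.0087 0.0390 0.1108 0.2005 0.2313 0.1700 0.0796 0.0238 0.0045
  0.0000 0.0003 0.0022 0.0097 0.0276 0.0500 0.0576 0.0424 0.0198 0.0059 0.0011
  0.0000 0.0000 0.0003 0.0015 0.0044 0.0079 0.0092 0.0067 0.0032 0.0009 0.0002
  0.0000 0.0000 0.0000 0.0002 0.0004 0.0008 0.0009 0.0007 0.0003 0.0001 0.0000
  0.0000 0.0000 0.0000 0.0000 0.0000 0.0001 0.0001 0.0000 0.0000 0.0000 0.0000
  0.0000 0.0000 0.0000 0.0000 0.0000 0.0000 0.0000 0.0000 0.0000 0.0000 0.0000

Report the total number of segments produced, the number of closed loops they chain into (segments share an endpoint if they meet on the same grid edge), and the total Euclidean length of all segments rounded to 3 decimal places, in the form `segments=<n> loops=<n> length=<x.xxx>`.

segments=10 loops=1 length=8.166

cell (0,4): code 0100 → (0.401,5.000)–(1.000,4.547)
cell (0,5): code 1100 → (0.087,6.000)–(0.401,5.000)
cell (0,6): code 1100 → (0.823,7.000)–(0.087,6.000)
cell (0,7): code 1000 → (1.000,7.113)–(0.823,7.000)
cell (1,4): code 0110 → (1.000,4.547)–(2.000,4.614)
cell (1,7): code 1001 → (2.000,7.045)–(1.000,7.113)
cell (2,4): code 0010 → (2.000,4.614)–(2.447,5.000)
cell (2,5): code 0011 → (2.447,5.000)–(2.732,6.000)
cell (2,6): code 0011 → (2.732,6.000)–(2.063,7.000)
cell (2,7): code 0001 → (2.063,7.000)–(2.000,7.045)
total: 10 segments, chained into 1 closed loop(s), length Σ = 8.166279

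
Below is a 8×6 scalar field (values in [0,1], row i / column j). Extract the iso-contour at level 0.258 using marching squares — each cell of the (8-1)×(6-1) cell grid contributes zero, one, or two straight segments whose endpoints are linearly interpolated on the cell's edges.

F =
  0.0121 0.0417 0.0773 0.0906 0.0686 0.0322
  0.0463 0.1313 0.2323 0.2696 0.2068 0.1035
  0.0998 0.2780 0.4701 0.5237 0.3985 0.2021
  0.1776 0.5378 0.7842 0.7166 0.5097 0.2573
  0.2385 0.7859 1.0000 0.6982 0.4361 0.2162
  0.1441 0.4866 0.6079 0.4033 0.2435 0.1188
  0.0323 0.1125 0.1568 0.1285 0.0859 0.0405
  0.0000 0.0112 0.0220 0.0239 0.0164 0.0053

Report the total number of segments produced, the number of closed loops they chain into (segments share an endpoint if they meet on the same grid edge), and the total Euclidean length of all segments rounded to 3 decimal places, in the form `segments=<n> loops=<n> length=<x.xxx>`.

segments=18 loops=1 length=15.188

cell (0,2): code 0100 → (0.935,3.000)–(1.000,2.689)
cell (0,3): code 1000 → (1.000,3.185)–(0.935,3.000)
cell (1,0): code 0100 → (1.864,1.000)–(2.000,0.888)
cell (1,1): code 1100 → (1.108,2.000)–(1.864,1.000)
cell (1,2): code 1110 → (1.000,2.689)–(1.108,2.000)
cell (1,3): code 1101 → (1.267,4.000)–(1.000,3.185)
cell (1,4): code 1000 → (2.000,4.715)–(1.267,4.000)
cell (2,0): code 0110 → (2.000,0.888)–(3.000,0.223)
cell (2,4): code 1001 → (3.000,4.997)–(2.000,4.715)
cell (3,0): code 0110 → (3.000,0.223)–(4.000,0.036)
cell (3,4): code 1001 → (4.000,4.810)–(3.000,4.997)
cell (4,0): code 0110 → (4.000,0.036)–(5.000,0.333)
cell (4,3): code 1011 → (5.000,3.909)–(4.925,4.000)
cell (4,4): code 0001 → (4.925,4.000)–(4.000,4.810)
cell (5,0): code 0010 → (5.000,0.333)–(5.611,1.000)
cell (5,1): code 0011 → (5.611,1.000)–(5.776,2.000)
cell (5,2): code 0011 → (5.776,2.000)–(5.529,3.000)
cell (5,3): code 0001 → (5.529,3.000)–(5.000,3.909)
total: 18 segments, chained into 1 closed loop(s), length Σ = 15.187916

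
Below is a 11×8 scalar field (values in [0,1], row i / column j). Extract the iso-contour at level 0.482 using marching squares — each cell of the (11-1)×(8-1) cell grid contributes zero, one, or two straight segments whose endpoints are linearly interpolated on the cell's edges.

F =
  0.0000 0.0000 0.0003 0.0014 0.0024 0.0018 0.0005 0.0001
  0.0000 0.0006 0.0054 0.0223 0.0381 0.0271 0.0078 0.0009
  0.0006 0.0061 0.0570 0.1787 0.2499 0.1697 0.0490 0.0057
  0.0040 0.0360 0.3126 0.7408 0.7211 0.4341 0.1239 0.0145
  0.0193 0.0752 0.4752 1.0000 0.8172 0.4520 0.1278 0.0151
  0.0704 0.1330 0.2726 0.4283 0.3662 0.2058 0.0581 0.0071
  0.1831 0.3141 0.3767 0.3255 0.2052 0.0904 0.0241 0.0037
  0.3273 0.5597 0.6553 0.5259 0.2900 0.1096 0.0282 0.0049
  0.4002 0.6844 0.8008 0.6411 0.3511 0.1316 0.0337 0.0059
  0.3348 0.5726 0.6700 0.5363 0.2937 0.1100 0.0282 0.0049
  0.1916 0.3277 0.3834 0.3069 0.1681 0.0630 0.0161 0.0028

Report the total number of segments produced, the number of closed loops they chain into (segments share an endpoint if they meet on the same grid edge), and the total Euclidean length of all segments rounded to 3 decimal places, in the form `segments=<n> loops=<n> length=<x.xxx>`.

segments=20 loops=2 length=18.435

cell (2,2): code 0100 → (2.540,3.000)–(3.000,2.396)
cell (2,3): code 1100 → (2.493,4.000)–(2.540,3.000)
cell (2,4): code 1000 → (3.000,4.833)–(2.493,4.000)
cell (3,2): code 0110 → (3.000,2.396)–(4.000,2.013)
cell (3,4): code 1001 → (4.000,4.918)–(3.000,4.833)
cell (4,2): code 0010 → (4.000,2.013)–(4.906,3.000)
cell (4,3): code 0011 → (4.906,3.000)–(4.743,4.000)
cell (4,4): code 0001 → (4.743,4.000)–(4.000,4.918)
cell (6,0): code 0100 → (6.684,1.000)–(7.000,0.666)
cell (6,1): code 1100 → (6.378,2.000)–(6.684,1.000)
cell (6,2): code 1100 → (6.781,3.000)–(6.378,2.000)
cell (6,3): code 1000 → (7.000,3.186)–(6.781,3.000)
cell (7,0): code 0110 → (7.000,0.666)–(8.000,0.288)
cell (7,3): code 1001 → (8.000,3.549)–(7.000,3.186)
cell (8,0): code 0110 → (8.000,0.288)–(9.000,0.619)
cell (8,3): code 1001 → (9.000,3.224)–(8.000,3.549)
cell (9,0): code 0010 → (9.000,0.619)–(9.370,1.000)
cell (9,1): code 0011 → (9.370,1.000)–(9.656,2.000)
cell (9,2): code 0011 → (9.656,2.000)–(9.237,3.000)
cell (9,3): code 0001 → (9.237,3.000)–(9.000,3.224)
total: 20 segments, chained into 2 closed loop(s), length Σ = 18.435046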